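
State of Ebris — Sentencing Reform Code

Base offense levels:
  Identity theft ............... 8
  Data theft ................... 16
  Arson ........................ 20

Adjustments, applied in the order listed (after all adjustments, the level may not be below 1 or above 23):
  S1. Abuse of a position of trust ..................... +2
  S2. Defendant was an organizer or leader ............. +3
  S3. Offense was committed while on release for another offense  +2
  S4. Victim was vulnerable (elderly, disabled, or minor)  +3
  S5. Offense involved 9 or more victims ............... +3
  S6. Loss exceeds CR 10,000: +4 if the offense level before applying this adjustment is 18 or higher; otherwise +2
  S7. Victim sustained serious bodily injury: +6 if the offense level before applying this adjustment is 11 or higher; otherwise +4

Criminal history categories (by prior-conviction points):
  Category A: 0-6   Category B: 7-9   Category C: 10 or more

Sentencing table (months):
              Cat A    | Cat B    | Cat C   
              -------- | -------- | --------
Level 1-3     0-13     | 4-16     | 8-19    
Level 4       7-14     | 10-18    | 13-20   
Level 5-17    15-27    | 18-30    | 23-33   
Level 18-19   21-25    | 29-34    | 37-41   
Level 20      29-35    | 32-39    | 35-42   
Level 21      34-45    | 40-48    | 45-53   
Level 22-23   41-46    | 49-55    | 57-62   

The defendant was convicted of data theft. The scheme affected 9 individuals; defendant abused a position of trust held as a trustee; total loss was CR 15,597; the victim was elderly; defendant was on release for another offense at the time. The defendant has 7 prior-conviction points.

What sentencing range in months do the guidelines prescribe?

Base offense level for data theft: 16.
S1 applies: 16 + 2 = 18.
S2 does not apply.
S3 applies: 18 + 2 = 20.
S4 applies: 20 + 3 = 23.
S5 applies: 23 + 3 = 26.
S6 applies (level before this adjustment is 26 ≥ 18, so +4): 26 + 4 = 30.
Level 30 exceeds the maximum of 23; capped at 23.
Final offense level: 23.
Criminal history: 7 prior points → Category B (7-9).
Level 23 falls in the 22-23 band.
Grid: Level 22-23 × Category B = 49-55 months.

49-55 months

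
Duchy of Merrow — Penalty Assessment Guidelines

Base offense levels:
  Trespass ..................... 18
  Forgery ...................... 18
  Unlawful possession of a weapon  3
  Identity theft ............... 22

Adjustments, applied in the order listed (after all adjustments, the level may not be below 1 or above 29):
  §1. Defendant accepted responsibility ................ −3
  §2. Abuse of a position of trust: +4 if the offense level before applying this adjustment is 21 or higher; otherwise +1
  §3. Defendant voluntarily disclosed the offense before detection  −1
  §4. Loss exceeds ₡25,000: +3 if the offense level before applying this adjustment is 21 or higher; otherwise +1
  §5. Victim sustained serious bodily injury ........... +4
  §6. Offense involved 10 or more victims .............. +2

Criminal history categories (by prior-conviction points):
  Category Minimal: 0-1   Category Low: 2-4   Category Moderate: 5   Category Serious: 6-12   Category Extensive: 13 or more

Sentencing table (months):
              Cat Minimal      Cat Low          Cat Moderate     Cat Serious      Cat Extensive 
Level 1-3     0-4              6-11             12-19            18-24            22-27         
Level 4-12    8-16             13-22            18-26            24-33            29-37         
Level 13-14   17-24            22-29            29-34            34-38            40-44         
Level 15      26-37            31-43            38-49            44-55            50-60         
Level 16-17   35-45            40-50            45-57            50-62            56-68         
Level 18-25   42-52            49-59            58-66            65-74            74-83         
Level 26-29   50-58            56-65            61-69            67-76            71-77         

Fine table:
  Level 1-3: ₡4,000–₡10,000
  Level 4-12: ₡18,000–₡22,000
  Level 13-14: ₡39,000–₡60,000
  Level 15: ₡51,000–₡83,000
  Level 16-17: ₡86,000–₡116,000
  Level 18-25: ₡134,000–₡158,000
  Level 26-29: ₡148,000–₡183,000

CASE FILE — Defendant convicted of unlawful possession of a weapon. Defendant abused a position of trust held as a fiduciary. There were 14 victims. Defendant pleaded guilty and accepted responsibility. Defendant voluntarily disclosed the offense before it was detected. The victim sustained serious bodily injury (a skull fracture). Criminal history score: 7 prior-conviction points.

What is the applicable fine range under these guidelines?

₡18,000–₡22,000

Base offense level for unlawful possession of a weapon: 3.
§1 applies: 3 − 3 = 0.
§2 applies (level before this adjustment is 0 < 21, so +1): 0 + 1 = 1.
§3 applies: 1 − 1 = 0.
§5 applies: 0 + 4 = 4.
§6 applies: 4 + 2 = 6.
Final offense level: 6.
Level 6 falls in the 4-12 band.
Fine table: Level 4-12 → ₡18,000–₡22,000.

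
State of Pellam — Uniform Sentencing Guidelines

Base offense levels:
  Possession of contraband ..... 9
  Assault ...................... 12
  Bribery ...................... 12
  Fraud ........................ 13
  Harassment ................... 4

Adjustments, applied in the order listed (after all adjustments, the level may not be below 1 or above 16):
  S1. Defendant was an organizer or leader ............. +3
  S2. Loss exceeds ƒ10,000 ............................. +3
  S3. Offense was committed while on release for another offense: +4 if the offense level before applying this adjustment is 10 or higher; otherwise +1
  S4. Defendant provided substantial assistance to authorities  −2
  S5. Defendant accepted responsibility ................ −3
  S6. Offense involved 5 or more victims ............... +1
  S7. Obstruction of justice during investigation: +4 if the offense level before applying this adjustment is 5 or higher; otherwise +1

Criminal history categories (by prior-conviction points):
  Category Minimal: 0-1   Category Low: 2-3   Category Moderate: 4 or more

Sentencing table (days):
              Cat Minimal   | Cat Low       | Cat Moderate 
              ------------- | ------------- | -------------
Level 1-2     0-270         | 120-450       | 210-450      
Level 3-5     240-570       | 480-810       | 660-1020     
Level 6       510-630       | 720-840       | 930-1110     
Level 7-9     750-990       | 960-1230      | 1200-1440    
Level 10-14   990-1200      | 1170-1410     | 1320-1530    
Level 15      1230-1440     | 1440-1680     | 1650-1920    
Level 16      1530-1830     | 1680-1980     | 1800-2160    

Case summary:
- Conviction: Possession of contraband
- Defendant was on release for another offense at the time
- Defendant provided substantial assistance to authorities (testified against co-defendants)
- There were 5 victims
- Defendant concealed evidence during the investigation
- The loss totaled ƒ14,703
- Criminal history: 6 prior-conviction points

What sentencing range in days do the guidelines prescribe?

Base offense level for possession of contraband: 9.
S2 applies: 9 + 3 = 12.
S3 applies (level before this adjustment is 12 ≥ 10, so +4): 12 + 4 = 16.
S4 applies: 16 − 2 = 14.
S5 does not apply.
S6 applies: 14 + 1 = 15.
S7 applies (level before this adjustment is 15 ≥ 5, so +4): 15 + 4 = 19.
Level 19 exceeds the maximum of 16; capped at 16.
Final offense level: 16.
Criminal history: 6 prior points → Category Moderate (4+).
Level 16 falls in the 16 band.
Grid: Level 16 × Category Moderate = 1800-2160 days.

1800-2160 days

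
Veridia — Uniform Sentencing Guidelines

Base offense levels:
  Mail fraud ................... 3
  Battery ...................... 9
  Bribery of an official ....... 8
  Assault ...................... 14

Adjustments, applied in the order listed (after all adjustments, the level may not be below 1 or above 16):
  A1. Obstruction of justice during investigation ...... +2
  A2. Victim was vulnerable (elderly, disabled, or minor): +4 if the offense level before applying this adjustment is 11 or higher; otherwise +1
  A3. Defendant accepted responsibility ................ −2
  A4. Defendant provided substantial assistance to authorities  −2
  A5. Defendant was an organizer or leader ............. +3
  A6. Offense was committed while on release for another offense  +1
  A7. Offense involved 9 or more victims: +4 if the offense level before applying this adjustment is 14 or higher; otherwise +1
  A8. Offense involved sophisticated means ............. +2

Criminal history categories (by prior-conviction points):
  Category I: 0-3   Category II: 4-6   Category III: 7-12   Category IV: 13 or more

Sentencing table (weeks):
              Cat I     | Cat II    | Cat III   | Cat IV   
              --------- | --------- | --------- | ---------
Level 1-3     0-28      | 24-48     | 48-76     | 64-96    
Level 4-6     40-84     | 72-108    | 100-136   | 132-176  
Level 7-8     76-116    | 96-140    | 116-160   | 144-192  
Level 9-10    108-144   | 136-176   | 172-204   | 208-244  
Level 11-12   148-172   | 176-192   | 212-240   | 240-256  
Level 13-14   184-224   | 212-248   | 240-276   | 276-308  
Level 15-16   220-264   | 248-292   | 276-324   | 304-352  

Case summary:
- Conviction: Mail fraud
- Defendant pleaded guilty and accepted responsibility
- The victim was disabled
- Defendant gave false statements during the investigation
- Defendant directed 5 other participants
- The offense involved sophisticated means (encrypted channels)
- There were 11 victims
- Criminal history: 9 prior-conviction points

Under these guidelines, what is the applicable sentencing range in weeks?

172-204 weeks

Base offense level for mail fraud: 3.
A1 applies: 3 + 2 = 5.
A2 applies (level before this adjustment is 5 < 11, so +1): 5 + 1 = 6.
A3 applies: 6 − 2 = 4.
A5 applies: 4 + 3 = 7.
A7 applies (level before this adjustment is 7 < 14, so +1): 7 + 1 = 8.
A8 applies: 8 + 2 = 10.
Final offense level: 10.
Criminal history: 9 prior points → Category III (7-12).
Level 10 falls in the 9-10 band.
Grid: Level 9-10 × Category III = 172-204 weeks.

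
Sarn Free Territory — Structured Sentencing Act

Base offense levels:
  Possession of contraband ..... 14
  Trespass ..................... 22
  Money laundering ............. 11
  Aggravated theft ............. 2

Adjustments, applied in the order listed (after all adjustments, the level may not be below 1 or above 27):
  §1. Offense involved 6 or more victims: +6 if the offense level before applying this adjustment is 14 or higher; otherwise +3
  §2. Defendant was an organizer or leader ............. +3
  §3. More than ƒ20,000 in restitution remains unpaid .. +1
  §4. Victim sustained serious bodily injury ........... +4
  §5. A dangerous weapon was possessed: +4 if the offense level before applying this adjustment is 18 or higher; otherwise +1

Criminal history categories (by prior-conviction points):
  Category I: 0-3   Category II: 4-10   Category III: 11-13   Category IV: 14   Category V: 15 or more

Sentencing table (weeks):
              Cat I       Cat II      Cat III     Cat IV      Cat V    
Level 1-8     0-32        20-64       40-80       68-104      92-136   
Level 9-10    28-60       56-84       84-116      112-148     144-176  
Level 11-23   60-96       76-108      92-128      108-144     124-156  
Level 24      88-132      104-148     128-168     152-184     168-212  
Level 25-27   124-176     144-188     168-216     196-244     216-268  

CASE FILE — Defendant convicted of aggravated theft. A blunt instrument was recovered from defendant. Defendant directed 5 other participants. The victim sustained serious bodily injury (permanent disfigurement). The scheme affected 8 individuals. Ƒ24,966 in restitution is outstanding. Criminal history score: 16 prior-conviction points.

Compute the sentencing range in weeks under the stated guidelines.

Base offense level for aggravated theft: 2.
§1 applies (level before this adjustment is 2 < 14, so +3): 2 + 3 = 5.
§2 applies: 5 + 3 = 8.
§3 applies: 8 + 1 = 9.
§4 applies: 9 + 4 = 13.
§5 applies (level before this adjustment is 13 < 18, so +1): 13 + 1 = 14.
Final offense level: 14.
Criminal history: 16 prior points → Category V (15+).
Level 14 falls in the 11-23 band.
Grid: Level 11-23 × Category V = 124-156 weeks.

124-156 weeks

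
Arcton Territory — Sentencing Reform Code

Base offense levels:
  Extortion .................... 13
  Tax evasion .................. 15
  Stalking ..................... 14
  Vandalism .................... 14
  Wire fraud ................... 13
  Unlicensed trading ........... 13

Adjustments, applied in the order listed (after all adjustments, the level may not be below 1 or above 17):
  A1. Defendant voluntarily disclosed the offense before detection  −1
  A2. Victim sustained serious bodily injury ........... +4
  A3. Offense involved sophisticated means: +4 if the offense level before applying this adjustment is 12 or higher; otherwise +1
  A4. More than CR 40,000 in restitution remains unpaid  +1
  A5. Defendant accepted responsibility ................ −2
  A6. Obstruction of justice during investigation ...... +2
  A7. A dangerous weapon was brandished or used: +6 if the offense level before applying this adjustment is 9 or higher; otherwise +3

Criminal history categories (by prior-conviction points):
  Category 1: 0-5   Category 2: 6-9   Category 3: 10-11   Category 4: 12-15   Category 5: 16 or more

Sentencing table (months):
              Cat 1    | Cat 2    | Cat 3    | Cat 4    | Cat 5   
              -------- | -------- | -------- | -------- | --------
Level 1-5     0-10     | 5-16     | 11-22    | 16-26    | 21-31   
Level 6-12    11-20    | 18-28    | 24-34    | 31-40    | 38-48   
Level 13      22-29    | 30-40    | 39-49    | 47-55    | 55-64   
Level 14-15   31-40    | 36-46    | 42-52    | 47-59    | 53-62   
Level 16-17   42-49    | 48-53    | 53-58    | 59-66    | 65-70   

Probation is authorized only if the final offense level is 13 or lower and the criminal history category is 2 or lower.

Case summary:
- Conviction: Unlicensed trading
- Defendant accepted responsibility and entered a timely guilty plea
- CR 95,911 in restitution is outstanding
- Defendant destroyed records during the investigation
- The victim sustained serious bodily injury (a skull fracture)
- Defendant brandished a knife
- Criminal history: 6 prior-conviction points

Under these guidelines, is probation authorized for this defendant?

No

Base offense level for unlicensed trading: 13.
A1 does not apply.
A2 applies: 13 + 4 = 17.
A3 does not apply.
A4 applies: 17 + 1 = 18.
A5 applies: 18 − 2 = 16.
A6 applies: 16 + 2 = 18.
A7 applies (level before this adjustment is 18 ≥ 9, so +6): 18 + 6 = 24.
Level 24 exceeds the maximum of 17; capped at 17.
Final offense level: 17.
Criminal history: 6 prior points → Category 2 (6-9).
Level 17 falls in the 16-17 band.
Grid: Level 16-17 × Category 2 = 48-53 months.
Probation check: level 17 > 13 and category 2 ≤ 2 → not eligible.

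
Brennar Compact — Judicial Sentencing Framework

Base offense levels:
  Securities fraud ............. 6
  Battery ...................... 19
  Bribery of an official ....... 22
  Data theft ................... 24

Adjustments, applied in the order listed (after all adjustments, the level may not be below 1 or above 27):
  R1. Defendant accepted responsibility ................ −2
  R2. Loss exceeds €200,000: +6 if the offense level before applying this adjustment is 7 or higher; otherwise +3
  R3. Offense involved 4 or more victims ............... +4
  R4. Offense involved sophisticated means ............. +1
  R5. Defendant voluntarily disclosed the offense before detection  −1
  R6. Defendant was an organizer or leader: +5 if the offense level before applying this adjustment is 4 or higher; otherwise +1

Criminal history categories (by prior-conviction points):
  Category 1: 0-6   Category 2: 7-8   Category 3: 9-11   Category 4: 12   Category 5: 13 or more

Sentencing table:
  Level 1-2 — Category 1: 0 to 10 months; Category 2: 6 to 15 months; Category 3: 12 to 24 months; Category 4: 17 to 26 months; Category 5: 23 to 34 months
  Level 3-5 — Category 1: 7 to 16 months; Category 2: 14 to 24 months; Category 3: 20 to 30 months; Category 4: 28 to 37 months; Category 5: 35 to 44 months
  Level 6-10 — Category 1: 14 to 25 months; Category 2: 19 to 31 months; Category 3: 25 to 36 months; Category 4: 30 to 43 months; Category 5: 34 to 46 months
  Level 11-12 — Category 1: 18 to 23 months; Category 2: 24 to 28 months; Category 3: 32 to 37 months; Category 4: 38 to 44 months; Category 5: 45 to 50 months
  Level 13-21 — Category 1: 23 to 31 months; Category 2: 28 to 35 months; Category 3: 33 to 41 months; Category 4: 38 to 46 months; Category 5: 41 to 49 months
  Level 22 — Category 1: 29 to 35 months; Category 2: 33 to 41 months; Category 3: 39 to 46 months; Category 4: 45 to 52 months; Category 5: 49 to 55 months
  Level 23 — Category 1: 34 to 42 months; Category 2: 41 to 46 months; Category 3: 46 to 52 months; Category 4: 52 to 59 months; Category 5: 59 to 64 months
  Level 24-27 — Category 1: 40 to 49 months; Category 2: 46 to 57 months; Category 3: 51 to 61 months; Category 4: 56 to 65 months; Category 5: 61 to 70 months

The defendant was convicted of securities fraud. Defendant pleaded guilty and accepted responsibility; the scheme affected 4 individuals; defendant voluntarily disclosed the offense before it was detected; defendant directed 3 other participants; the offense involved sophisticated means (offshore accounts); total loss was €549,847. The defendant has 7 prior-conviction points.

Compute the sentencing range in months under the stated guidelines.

28-35 months

Base offense level for securities fraud: 6.
R1 applies: 6 − 2 = 4.
R2 applies (level before this adjustment is 4 < 7, so +3): 4 + 3 = 7.
R3 applies: 7 + 4 = 11.
R4 applies: 11 + 1 = 12.
R5 applies: 12 − 1 = 11.
R6 applies (level before this adjustment is 11 ≥ 4, so +5): 11 + 5 = 16.
Final offense level: 16.
Criminal history: 7 prior points → Category 2 (7-8).
Level 16 falls in the 13-21 band.
Grid: Level 13-21 × Category 2 = 28-35 months.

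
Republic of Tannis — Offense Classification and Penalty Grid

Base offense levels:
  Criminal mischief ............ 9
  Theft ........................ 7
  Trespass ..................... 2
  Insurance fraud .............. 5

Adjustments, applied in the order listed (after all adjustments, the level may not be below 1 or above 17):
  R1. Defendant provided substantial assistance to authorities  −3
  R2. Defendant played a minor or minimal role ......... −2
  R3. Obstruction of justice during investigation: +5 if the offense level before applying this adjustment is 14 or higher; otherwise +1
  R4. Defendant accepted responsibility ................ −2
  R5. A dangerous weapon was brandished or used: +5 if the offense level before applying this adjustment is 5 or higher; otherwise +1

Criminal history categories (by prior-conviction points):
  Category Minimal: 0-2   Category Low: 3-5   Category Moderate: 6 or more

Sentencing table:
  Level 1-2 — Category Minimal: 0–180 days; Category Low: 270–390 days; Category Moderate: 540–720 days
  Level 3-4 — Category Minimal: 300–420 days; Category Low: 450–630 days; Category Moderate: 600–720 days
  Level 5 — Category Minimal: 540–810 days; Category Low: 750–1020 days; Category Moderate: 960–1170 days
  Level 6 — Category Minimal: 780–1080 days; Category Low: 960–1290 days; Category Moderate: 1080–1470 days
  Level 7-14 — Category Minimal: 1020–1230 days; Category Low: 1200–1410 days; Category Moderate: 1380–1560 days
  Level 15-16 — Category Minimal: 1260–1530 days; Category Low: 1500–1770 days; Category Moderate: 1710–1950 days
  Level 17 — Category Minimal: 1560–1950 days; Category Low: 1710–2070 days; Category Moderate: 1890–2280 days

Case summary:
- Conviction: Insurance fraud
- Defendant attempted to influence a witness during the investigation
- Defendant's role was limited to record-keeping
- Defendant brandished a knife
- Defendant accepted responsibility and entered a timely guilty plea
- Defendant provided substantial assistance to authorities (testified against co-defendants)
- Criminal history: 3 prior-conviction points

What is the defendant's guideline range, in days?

Base offense level for insurance fraud: 5.
R1 applies: 5 − 3 = 2.
R2 applies: 2 − 2 = 0.
R3 applies (level before this adjustment is 0 < 14, so +1): 0 + 1 = 1.
R4 applies: 1 − 2 = -1.
R5 applies (level before this adjustment is -1 < 5, so +1): -1 + 1 = 0.
Level 0 is below the minimum of 1; floored at 1.
Final offense level: 1.
Criminal history: 3 prior points → Category Low (3-5).
Level 1 falls in the 1-2 band.
Grid: Level 1-2 × Category Low = 270-390 days.

270-390 days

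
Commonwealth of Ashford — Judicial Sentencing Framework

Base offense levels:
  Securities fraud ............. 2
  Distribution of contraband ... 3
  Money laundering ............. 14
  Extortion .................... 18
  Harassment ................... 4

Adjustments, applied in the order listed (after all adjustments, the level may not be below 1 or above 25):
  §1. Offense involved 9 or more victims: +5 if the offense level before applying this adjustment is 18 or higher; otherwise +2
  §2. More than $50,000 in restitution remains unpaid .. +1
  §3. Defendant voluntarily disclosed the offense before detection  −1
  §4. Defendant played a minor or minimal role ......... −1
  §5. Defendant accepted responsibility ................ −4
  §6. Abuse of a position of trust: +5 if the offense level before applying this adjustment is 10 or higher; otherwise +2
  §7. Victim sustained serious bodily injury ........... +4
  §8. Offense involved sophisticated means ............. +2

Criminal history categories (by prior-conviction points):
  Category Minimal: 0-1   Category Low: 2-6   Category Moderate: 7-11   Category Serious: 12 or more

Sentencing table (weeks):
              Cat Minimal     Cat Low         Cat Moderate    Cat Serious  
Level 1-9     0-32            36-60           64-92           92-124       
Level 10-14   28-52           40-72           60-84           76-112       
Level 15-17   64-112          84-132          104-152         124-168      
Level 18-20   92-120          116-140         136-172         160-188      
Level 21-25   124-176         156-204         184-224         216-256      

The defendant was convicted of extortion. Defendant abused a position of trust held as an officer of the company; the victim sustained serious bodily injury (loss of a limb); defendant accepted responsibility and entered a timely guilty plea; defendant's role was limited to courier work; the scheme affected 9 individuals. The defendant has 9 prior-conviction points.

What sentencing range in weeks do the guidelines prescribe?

Base offense level for extortion: 18.
§1 applies (level before this adjustment is 18 ≥ 18, so +5): 18 + 5 = 23.
§2 does not apply.
§4 applies: 23 − 1 = 22.
§5 applies: 22 − 4 = 18.
§6 applies (level before this adjustment is 18 ≥ 10, so +5): 18 + 5 = 23.
§7 applies: 23 + 4 = 27.
Level 27 exceeds the maximum of 25; capped at 25.
Final offense level: 25.
Criminal history: 9 prior points → Category Moderate (7-11).
Level 25 falls in the 21-25 band.
Grid: Level 21-25 × Category Moderate = 184-224 weeks.

184-224 weeks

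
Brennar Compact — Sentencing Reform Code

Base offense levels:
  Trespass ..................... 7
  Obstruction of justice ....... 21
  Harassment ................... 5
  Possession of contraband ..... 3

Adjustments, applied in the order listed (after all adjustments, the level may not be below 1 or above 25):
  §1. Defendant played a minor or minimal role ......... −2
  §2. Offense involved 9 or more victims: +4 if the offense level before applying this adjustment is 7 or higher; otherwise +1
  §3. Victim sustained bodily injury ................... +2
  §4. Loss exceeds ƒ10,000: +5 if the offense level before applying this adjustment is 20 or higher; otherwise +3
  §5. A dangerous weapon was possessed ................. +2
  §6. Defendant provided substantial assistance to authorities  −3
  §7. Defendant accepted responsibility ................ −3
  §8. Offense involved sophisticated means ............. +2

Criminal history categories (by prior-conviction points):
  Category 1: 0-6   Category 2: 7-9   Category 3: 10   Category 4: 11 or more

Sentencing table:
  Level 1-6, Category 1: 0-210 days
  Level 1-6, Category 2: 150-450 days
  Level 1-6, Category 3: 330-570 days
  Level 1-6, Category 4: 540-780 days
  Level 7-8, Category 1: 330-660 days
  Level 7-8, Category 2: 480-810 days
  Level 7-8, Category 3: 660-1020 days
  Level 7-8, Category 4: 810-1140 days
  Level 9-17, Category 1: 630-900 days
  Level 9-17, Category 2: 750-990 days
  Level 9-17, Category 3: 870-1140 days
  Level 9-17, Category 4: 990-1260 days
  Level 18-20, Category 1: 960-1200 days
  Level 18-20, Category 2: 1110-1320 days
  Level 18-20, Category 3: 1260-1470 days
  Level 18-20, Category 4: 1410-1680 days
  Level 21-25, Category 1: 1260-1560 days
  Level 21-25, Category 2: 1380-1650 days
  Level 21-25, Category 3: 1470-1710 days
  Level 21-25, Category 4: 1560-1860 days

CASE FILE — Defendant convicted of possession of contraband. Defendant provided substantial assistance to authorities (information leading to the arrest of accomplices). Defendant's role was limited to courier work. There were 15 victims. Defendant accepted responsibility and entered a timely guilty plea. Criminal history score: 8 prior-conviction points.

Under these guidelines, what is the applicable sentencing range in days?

150-450 days

Base offense level for possession of contraband: 3.
§1 applies: 3 − 2 = 1.
§2 applies (level before this adjustment is 1 < 7, so +1): 1 + 1 = 2.
§6 applies: 2 − 3 = -1.
§7 applies: -1 − 3 = -4.
§8 does not apply.
Level -4 is below the minimum of 1; floored at 1.
Final offense level: 1.
Criminal history: 8 prior points → Category 2 (7-9).
Level 1 falls in the 1-6 band.
Grid: Level 1-6 × Category 2 = 150-450 days.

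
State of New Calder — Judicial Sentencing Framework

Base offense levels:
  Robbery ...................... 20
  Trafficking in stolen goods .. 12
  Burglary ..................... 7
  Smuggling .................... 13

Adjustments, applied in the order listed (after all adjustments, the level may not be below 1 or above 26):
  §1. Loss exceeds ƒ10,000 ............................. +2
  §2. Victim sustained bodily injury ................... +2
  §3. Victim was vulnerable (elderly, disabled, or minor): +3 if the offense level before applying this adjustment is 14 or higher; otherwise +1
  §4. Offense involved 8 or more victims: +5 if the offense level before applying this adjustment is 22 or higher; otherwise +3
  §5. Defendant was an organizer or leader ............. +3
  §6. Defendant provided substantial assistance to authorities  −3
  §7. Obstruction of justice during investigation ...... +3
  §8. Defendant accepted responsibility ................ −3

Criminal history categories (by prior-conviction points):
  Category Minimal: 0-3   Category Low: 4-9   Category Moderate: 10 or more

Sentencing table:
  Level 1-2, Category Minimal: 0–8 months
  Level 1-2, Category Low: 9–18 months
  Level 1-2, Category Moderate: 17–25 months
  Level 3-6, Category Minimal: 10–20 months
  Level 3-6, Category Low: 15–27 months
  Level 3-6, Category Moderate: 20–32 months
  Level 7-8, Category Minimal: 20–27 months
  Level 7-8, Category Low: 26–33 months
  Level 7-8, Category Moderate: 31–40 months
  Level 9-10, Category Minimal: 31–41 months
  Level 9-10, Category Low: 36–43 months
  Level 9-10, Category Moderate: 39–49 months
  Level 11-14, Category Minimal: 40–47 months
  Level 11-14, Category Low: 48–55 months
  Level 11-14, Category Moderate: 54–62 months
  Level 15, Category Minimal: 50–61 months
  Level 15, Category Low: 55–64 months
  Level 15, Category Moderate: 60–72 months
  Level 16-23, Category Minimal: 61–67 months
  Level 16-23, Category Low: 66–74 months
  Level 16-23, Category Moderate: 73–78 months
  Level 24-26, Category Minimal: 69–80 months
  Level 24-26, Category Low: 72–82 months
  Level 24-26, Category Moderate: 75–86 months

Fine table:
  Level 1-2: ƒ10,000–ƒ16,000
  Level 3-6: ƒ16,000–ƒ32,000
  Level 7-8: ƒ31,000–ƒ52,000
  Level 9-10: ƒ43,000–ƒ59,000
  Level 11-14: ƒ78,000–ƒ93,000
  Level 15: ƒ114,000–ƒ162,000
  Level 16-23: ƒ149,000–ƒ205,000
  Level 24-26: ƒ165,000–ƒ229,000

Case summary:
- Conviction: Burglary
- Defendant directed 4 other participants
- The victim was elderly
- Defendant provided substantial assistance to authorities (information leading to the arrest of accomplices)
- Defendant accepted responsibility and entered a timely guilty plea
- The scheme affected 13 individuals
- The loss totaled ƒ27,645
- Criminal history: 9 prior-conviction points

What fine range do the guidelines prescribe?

ƒ43,000–ƒ59,000

Base offense level for burglary: 7.
§1 applies: 7 + 2 = 9.
§3 applies (level before this adjustment is 9 < 14, so +1): 9 + 1 = 10.
§4 applies (level before this adjustment is 10 < 22, so +3): 10 + 3 = 13.
§5 applies: 13 + 3 = 16.
§6 applies: 16 − 3 = 13.
§8 applies: 13 − 3 = 10.
Final offense level: 10.
Level 10 falls in the 9-10 band.
Fine table: Level 9-10 → ƒ43,000–ƒ59,000.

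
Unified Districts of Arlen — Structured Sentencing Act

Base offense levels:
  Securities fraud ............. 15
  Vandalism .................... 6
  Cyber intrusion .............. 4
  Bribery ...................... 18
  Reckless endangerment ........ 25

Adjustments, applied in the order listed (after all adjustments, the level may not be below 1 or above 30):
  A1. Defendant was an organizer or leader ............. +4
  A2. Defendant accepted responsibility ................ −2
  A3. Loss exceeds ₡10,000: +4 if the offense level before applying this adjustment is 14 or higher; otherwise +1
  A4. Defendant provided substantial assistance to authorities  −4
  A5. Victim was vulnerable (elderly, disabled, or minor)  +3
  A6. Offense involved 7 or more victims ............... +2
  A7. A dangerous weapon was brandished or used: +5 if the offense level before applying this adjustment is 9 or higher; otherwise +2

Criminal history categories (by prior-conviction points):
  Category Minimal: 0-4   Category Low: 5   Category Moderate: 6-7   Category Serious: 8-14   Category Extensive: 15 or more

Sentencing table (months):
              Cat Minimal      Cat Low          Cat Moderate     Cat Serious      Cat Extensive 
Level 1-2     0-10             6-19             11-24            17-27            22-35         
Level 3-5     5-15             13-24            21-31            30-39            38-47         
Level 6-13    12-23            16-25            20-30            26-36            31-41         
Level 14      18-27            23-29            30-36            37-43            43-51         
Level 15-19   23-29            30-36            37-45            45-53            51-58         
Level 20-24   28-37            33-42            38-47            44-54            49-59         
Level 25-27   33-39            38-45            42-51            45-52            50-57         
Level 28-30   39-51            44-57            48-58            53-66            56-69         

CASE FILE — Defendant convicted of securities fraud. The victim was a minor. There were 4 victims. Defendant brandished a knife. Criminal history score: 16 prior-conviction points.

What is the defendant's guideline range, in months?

49-59 months

Base offense level for securities fraud: 15.
A1 does not apply.
A5 applies: 15 + 3 = 18.
A6 does not apply.
A7 applies (level before this adjustment is 18 ≥ 9, so +5): 18 + 5 = 23.
Final offense level: 23.
Criminal history: 16 prior points → Category Extensive (15+).
Level 23 falls in the 20-24 band.
Grid: Level 20-24 × Category Extensive = 49-59 months.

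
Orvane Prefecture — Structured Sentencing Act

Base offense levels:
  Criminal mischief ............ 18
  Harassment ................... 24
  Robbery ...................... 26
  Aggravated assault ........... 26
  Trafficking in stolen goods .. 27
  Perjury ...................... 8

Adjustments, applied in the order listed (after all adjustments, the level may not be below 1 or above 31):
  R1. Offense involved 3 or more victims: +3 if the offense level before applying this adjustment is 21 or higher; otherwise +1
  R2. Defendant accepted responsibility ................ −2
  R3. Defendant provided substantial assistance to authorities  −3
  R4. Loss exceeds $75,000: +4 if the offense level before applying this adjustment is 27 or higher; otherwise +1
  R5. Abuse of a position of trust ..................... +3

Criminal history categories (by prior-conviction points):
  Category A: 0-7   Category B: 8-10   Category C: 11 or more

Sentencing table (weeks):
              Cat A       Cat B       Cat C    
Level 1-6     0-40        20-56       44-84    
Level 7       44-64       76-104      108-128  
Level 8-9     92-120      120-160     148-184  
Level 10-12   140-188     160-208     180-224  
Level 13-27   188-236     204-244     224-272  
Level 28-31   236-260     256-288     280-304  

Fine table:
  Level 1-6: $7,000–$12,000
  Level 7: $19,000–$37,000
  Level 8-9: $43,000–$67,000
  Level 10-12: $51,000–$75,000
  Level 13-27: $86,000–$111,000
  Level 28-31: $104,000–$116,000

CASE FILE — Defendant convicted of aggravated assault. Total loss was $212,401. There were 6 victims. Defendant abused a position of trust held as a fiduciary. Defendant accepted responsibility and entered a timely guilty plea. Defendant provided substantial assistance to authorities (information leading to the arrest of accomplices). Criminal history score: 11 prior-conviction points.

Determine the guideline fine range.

Base offense level for aggravated assault: 26.
R1 applies (level before this adjustment is 26 ≥ 21, so +3): 26 + 3 = 29.
R2 applies: 29 − 2 = 27.
R3 applies: 27 − 3 = 24.
R4 applies (level before this adjustment is 24 < 27, so +1): 24 + 1 = 25.
R5 applies: 25 + 3 = 28.
Final offense level: 28.
Level 28 falls in the 28-31 band.
Fine table: Level 28-31 → $104,000–$116,000.

$104,000–$116,000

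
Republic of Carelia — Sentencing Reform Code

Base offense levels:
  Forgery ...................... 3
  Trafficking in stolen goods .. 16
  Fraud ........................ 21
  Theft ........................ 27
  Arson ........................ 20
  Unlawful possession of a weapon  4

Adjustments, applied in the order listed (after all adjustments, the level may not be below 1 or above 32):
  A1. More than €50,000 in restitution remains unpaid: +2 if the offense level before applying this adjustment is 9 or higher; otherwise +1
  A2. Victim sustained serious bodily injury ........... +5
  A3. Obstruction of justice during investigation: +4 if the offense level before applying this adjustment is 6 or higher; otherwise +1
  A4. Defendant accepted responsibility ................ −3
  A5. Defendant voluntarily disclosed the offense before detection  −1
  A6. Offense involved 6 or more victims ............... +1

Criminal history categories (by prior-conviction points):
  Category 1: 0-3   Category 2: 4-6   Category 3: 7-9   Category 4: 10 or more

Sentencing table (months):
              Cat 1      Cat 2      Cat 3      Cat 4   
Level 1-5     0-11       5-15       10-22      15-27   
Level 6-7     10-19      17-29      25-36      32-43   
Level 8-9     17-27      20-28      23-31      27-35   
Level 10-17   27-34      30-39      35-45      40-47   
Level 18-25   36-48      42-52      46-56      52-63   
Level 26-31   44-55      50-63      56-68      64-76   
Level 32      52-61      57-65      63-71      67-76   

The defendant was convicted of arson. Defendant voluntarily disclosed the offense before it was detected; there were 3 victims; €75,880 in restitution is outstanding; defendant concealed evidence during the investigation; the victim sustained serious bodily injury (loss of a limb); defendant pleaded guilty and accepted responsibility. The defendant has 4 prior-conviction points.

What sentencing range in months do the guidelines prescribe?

Base offense level for arson: 20.
A1 applies (level before this adjustment is 20 ≥ 9, so +2): 20 + 2 = 22.
A2 applies: 22 + 5 = 27.
A3 applies (level before this adjustment is 27 ≥ 6, so +4): 27 + 4 = 31.
A4 applies: 31 − 3 = 28.
A5 applies: 28 − 1 = 27.
A6 does not apply.
Final offense level: 27.
Criminal history: 4 prior points → Category 2 (4-6).
Level 27 falls in the 26-31 band.
Grid: Level 26-31 × Category 2 = 50-63 months.

50-63 months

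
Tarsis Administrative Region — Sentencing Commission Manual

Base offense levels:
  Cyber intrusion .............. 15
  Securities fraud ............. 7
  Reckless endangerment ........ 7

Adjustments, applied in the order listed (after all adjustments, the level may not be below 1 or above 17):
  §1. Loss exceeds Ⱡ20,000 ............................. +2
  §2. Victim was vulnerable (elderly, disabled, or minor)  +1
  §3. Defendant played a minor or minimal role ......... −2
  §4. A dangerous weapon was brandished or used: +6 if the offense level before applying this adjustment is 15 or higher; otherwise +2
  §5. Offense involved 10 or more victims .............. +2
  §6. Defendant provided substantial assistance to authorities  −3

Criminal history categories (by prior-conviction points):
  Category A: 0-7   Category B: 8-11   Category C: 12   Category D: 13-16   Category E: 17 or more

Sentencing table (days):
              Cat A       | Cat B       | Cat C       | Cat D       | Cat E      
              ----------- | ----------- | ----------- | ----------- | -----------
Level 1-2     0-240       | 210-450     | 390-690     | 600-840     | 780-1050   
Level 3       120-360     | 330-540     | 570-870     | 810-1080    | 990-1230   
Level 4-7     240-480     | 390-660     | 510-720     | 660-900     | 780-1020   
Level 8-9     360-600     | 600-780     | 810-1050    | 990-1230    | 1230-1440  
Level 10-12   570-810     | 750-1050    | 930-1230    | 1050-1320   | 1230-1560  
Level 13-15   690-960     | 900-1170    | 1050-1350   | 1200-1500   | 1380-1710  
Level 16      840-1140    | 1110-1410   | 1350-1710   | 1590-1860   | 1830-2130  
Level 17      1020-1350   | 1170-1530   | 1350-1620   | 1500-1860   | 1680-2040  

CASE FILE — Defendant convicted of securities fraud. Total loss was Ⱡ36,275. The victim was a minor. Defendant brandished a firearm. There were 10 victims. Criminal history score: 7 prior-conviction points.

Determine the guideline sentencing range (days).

Base offense level for securities fraud: 7.
§1 applies: 7 + 2 = 9.
§2 applies: 9 + 1 = 10.
§4 applies (level before this adjustment is 10 < 15, so +2): 10 + 2 = 12.
§5 applies: 12 + 2 = 14.
Final offense level: 14.
Criminal history: 7 prior points → Category A (0-7).
Level 14 falls in the 13-15 band.
Grid: Level 13-15 × Category A = 690-960 days.

690-960 days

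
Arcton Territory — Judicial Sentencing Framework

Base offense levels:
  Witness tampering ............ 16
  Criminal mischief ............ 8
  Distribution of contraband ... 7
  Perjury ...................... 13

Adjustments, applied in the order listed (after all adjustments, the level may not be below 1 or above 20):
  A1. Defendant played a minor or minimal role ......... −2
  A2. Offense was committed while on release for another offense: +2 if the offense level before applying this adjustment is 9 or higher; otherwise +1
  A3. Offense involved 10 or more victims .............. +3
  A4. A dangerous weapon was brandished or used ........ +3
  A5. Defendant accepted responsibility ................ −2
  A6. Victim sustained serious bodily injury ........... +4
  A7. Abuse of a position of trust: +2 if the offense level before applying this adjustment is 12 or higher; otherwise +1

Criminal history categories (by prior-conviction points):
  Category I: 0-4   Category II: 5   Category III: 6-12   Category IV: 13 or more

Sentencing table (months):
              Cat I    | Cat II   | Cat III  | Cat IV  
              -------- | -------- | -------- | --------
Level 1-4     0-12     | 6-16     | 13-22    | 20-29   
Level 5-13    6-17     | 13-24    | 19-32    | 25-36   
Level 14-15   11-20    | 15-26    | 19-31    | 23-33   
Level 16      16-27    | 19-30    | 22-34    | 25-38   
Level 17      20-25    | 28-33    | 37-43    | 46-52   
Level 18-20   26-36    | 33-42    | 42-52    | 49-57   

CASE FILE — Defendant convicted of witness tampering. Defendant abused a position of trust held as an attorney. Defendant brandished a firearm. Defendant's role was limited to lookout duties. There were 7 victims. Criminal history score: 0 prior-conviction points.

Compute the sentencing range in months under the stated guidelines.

26-36 months

Base offense level for witness tampering: 16.
A1 applies: 16 − 2 = 14.
A2 does not apply.
A3 does not apply.
A4 applies: 14 + 3 = 17.
A7 applies (level before this adjustment is 17 ≥ 12, so +2): 17 + 2 = 19.
Final offense level: 19.
Criminal history: 0 prior points → Category I (0-4).
Level 19 falls in the 18-20 band.
Grid: Level 18-20 × Category I = 26-36 months.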